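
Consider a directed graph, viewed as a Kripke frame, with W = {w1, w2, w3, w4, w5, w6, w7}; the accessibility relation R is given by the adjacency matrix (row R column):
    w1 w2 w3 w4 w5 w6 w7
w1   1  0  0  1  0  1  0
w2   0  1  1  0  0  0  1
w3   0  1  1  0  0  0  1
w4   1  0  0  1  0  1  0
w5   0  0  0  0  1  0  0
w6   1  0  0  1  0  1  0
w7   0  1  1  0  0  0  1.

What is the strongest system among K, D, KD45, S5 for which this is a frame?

S5

Serial (axiom D): yes — every world has a successor (e.g. w1 R w1).
Euclidean (axiom 5): yes — any two successors of a common world are R-related.
Transitive (axiom 4): yes — every two-step R-path is closed by a direct edge.
Reflexive (axiom T): yes — every world is R-related to itself.
So F validates K, D, KD45, S5. The strongest is S5.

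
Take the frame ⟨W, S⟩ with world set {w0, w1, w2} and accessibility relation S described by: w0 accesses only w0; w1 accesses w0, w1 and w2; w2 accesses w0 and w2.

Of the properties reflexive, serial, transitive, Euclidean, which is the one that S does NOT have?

Reflexive: yes — every world is S-related to itself.
Serial: yes — every world has a successor (e.g. w0 S w0).
Transitive: yes — every two-step S-path is closed by a direct edge.
Euclidean: no — w1 S w0 and w1 S w2, but not w0 S w2.
Only Euclidean fails.

Euclidean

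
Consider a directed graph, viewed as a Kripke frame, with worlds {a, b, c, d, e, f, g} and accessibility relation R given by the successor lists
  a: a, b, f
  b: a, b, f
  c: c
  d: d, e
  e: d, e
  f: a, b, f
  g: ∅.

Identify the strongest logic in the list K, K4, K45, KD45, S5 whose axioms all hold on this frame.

Transitive (axiom 4): yes — every two-step R-path is closed by a direct edge.
Euclidean (axiom 5): yes — any two successors of a common world are R-related.
Serial (axiom D): no — g has no R-successor.
Reflexive (axiom T): no — g is not related to itself.
So F validates K, K4, K45; KD45 would additionally require R to be serial. The strongest is K45.

K45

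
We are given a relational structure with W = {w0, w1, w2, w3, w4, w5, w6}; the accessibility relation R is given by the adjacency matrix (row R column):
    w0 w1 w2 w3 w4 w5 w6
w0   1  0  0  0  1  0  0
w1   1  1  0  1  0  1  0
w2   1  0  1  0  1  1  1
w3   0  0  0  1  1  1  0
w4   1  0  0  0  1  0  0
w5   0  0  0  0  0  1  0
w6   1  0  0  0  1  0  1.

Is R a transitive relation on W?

Transitive: no — w1 R w0 and w0 R w4, but not w1 R w4.

No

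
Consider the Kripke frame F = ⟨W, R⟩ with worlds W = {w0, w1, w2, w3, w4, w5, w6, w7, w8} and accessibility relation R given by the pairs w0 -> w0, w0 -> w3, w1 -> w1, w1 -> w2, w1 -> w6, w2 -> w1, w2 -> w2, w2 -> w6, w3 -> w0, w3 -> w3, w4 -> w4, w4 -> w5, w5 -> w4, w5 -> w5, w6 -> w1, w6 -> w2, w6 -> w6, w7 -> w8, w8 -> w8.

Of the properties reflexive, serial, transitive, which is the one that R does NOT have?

reflexive

Reflexive: no — w7 is not related to itself.
Serial: yes — every world has a successor (e.g. w0 R w0).
Transitive: yes — every two-step R-path is closed by a direct edge.
Only reflexive fails.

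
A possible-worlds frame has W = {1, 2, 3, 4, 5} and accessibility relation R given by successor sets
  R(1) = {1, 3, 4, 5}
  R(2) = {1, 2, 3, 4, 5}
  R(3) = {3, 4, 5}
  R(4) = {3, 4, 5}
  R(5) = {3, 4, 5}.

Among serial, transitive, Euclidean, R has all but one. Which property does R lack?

Serial: yes — every world has a successor (e.g. 1 R 1).
Transitive: yes — every two-step R-path is closed by a direct edge.
Euclidean: no — 2 R 3 and 2 R 1, but not 3 R 1.
Only Euclidean fails.

Euclidean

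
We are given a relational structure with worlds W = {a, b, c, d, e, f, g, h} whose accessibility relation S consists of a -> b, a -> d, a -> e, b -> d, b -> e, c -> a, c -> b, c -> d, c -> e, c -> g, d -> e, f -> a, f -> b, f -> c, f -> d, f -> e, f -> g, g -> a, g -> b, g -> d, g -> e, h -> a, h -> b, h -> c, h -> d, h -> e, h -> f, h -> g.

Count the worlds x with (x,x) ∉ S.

8

Enumerating: a, b, c, d, e, f, g, h.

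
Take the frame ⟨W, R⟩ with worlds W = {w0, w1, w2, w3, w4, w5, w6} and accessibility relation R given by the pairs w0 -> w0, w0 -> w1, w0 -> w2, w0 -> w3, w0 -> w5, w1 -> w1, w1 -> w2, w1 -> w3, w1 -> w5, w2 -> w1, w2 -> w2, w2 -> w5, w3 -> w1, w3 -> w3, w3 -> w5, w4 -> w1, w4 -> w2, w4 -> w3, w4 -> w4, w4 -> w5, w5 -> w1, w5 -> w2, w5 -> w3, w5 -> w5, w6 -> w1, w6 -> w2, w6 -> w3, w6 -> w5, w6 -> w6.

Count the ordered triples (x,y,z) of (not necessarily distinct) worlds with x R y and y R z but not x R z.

Enumerating: (w2,w1,w3), (w2,w5,w3), (w3,w1,w2), (w3,w5,w2).

4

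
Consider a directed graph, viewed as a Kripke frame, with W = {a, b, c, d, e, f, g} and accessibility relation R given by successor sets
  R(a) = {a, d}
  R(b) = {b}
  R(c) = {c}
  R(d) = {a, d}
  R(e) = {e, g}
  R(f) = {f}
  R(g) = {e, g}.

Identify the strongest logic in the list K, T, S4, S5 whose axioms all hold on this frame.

Reflexive (axiom T): yes — every world is R-related to itself.
Transitive (axiom 4): yes — every two-step R-path is closed by a direct edge.
Euclidean (axiom 5): yes — any two successors of a common world are R-related.
So F validates K, T, S4, S5. The strongest is S5.

S5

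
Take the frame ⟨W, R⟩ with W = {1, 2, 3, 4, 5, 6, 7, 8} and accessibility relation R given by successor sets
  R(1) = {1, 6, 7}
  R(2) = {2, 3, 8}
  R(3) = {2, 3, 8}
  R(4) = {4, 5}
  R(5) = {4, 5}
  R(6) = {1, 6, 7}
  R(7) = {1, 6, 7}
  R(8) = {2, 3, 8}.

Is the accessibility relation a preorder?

Reflexive: yes — every world is R-related to itself.
Transitive: yes — every two-step R-path is closed by a direct edge.
So R is a preorder.

Yes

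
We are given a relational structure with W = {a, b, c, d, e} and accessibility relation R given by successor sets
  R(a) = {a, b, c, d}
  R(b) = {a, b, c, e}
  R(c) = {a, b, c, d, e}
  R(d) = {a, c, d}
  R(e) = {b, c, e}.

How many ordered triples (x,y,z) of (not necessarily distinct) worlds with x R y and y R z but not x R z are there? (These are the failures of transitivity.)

Enumerating: (a,b,e), (a,c,e), (b,a,d), (b,c,d), (d,a,b), (d,c,b), (d,c,e), (e,b,a), (e,c,a), (e,c,d).

10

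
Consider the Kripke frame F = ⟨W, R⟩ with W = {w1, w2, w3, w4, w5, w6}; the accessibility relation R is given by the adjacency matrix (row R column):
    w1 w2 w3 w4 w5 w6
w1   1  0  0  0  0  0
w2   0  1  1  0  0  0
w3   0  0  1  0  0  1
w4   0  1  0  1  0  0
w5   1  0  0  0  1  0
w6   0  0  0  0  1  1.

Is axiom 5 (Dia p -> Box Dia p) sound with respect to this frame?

Axiom 5 corresponds to the accessibility relation being Euclidean.
Euclidean: no — w2 R w3 and w2 R w2, but not w3 R w2.

No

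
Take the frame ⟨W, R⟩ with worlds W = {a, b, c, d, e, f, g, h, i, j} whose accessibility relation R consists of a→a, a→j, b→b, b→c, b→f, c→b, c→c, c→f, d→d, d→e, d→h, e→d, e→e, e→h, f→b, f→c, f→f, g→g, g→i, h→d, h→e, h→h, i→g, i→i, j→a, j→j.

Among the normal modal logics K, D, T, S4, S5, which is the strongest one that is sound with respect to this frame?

Serial (axiom D): yes — every world has a successor (e.g. a R a).
Reflexive (axiom T): yes — every world is R-related to itself.
Transitive (axiom 4): yes — every two-step R-path is closed by a direct edge.
Euclidean (axiom 5): yes — any two successors of a common world are R-related.
So F validates K, D, T, S4, S5. The strongest is S5.

S5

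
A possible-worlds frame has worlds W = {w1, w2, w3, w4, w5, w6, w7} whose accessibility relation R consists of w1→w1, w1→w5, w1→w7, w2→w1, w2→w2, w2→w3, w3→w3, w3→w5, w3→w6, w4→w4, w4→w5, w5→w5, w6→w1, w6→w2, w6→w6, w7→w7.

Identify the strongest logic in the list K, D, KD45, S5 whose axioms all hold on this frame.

Serial (axiom D): yes — every world has a successor (e.g. w1 R w1).
Euclidean (axiom 5): no — w1 R w5 and w1 R w7, but not w5 R w7.
Transitive (axiom 4): no — w2 R w1 and w1 R w5, but not w2 R w5.
Reflexive (axiom T): yes — every world is R-related to itself.
So F validates K, D; KD45 would additionally require R to be Euclidean and transitive. The strongest is D.

D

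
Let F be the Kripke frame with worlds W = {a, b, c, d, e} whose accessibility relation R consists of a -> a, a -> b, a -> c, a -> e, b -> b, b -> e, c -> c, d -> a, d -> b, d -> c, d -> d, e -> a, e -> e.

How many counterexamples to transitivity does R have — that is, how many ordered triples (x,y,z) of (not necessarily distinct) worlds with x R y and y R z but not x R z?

5

Enumerating: (b,e,a), (d,a,e), (d,b,e), (e,a,b), (e,a,c).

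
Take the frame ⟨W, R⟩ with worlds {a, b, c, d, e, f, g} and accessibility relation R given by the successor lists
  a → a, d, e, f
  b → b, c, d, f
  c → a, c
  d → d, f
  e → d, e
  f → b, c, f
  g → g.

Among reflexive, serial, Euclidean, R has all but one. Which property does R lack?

Reflexive: yes — every world is R-related to itself.
Serial: yes — every world has a successor (e.g. a R a).
Euclidean: no — a R d and a R e, but not d R e.
Only Euclidean fails.

Euclidean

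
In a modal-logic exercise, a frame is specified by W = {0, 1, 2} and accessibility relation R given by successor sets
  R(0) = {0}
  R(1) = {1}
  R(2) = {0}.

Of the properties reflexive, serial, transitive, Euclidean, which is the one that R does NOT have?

Reflexive: no — 2 is not related to itself.
Serial: yes — every world has a successor (e.g. 0 R 0).
Transitive: yes — every two-step R-path is closed by a direct edge.
Euclidean: yes — any two successors of a common world are R-related.
Only reflexive fails.

reflexive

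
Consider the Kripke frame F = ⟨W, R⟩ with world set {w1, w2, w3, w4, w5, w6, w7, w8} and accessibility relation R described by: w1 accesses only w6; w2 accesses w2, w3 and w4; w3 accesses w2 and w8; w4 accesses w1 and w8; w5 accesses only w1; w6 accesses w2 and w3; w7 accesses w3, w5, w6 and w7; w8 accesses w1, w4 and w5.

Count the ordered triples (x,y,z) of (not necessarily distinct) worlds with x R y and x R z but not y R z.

Enumerating: (w1,w6,w6), (w2,w3,w3), (w2,w3,w4), (w2,w4,w2), (w2,w4,w3), (w2,w4,w4), (w3,w2,w8), (w3,w8,w2), (w3,w8,w8), (w4,w1,w1), (w4,w1,w8), (w4,w8,w8), … and 20 more.
Total: 32.

32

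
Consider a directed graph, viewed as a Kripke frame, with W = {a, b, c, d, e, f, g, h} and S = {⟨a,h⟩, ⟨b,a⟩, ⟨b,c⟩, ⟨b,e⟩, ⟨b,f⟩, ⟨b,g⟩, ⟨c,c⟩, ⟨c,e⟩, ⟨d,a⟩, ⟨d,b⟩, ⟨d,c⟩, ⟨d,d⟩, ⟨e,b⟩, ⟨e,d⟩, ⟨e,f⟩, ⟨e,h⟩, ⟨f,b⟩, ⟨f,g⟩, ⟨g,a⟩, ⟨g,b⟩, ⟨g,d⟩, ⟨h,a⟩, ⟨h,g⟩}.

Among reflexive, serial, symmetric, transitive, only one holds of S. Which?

Reflexive: no — a is not related to itself.
Serial: yes — every world has a successor (e.g. a S h).
Symmetric: no — b S a but not a S b.
Transitive: no — a S h and h S g, but not a S g.
Only serial holds.

serial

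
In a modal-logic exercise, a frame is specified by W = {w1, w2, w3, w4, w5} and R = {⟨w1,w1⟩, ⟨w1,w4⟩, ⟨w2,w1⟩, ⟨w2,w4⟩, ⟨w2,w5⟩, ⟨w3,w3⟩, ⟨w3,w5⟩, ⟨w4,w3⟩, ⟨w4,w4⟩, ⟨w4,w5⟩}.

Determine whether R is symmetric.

No

Symmetric: no — w1 R w4 but not w4 R w1.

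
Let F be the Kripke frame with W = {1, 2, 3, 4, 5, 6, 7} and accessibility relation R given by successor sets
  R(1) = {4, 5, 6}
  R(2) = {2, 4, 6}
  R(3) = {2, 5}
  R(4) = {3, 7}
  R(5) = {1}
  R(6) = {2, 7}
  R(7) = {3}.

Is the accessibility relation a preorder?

Reflexive: no — 1 is not related to itself.
Transitive: no — 1 R 4 and 4 R 3, but not 1 R 3.
So R is not a preorder.

No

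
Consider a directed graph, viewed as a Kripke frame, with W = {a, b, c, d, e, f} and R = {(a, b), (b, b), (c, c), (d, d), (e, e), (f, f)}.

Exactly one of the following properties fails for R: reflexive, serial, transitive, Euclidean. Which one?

Reflexive: no — a is not related to itself.
Serial: yes — every world has a successor (e.g. a R b).
Transitive: yes — every two-step R-path is closed by a direct edge.
Euclidean: yes — any two successors of a common world are R-related.
Only reflexive fails.

reflexive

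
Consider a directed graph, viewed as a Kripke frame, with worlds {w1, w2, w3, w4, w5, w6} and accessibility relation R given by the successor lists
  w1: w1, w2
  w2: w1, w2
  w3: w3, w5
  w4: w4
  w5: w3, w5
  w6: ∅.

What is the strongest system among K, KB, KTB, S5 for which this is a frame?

KB

Symmetric (axiom B): yes — every pair in R has its reverse in R.
Reflexive (axiom T): no — w6 is not related to itself.
Euclidean (axiom 5): yes — any two successors of a common world are R-related.
So F validates K, KB; KTB would additionally require R to be reflexive. The strongest is KB.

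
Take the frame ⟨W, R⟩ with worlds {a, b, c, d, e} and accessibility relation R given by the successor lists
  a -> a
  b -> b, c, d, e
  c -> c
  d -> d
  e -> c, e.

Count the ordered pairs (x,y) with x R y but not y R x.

Enumerating: (b,c), (b,d), (b,e), (e,c).

4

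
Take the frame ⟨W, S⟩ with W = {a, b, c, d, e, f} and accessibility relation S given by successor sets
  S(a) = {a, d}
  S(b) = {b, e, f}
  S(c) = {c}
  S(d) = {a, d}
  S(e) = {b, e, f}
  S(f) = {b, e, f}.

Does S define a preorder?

Yes

Reflexive: yes — every world is S-related to itself.
Transitive: yes — every two-step S-path is closed by a direct edge.
So S is a preorder.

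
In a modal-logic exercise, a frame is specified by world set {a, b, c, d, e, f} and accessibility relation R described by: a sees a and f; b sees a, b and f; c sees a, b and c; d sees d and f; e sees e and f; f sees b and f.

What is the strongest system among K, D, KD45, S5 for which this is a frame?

D

Serial (axiom D): yes — every world has a successor (e.g. a R a).
Euclidean (axiom 5): no — b R f and b R a, but not f R a.
Transitive (axiom 4): no — a R f and f R b, but not a R b.
Reflexive (axiom T): yes — every world is R-related to itself.
So F validates K, D; KD45 would additionally require R to be Euclidean and transitive. The strongest is D.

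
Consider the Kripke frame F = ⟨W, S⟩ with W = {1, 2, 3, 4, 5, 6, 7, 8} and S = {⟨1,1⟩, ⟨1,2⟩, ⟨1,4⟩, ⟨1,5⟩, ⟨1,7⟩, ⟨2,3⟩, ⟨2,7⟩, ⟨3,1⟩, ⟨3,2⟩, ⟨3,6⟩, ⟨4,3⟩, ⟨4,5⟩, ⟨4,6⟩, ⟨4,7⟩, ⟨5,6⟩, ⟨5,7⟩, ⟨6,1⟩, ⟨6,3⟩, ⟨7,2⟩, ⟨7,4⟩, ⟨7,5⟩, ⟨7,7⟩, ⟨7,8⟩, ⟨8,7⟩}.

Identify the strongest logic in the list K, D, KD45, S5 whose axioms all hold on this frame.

Serial (axiom D): yes — every world has a successor (e.g. 1 S 1).
Euclidean (axiom 5): no — 1 S 2 and 1 S 4, but not 2 S 4.
Transitive (axiom 4): no — 1 S 2 and 2 S 3, but not 1 S 3.
Reflexive (axiom T): no — 2 is not related to itself.
So F validates K, D; KD45 would additionally require S to be Euclidean and transitive. The strongest is D.

D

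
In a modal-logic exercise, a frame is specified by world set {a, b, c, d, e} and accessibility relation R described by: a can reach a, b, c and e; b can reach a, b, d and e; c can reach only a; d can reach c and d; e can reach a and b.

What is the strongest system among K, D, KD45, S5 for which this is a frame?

D

Serial (axiom D): yes — every world has a successor (e.g. a R a).
Euclidean (axiom 5): no — a R b and a R c, but not b R c.
Transitive (axiom 4): no — a R b and b R d, but not a R d.
Reflexive (axiom T): no — c is not related to itself.
So F validates K, D; KD45 would additionally require R to be Euclidean and transitive. The strongest is D.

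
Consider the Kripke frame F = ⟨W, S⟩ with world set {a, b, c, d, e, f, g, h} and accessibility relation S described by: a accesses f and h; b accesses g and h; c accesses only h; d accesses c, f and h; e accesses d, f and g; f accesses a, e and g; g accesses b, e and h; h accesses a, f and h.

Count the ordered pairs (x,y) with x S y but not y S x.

9

Enumerating: (b,h), (c,h), (d,c), (d,f), (d,h), (e,d), (f,g), (g,h), (h,f).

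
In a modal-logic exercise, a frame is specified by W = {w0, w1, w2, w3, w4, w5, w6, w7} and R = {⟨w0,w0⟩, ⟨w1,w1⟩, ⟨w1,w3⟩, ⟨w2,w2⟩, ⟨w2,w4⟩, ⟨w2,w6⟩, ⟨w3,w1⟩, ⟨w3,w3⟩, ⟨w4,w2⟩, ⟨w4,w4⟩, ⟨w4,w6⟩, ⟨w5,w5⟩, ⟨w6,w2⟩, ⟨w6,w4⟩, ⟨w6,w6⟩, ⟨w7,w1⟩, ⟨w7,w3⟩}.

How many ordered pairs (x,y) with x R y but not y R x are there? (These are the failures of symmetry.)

Enumerating: (w7,w1), (w7,w3).

2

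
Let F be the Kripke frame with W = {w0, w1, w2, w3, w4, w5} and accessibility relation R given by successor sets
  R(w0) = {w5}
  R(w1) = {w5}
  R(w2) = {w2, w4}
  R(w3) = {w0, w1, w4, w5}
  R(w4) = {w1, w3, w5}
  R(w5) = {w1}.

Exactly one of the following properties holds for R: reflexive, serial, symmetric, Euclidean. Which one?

serial

Reflexive: no — w0 is not related to itself.
Serial: yes — every world has a successor (e.g. w0 R w5).
Symmetric: no — w0 R w5 but not w5 R w0.
Euclidean: no — w3 R w0 and w3 R w1, but not w0 R w1.
Only serial holds.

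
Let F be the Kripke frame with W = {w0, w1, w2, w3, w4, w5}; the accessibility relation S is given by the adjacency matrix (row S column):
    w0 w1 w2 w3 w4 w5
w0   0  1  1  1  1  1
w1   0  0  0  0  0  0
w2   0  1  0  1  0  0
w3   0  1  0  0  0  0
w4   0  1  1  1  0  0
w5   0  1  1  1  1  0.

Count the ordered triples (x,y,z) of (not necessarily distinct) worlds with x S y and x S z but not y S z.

Enumerating: (w0,w1,w1), (w0,w1,w2), (w0,w1,w3), (w0,w1,w4), (w0,w1,w5), (w0,w2,w2), (w0,w2,w4), (w0,w2,w5), (w0,w3,w2), (w0,w3,w3), (w0,w3,w4), (w0,w3,w5), … and 23 more.
Total: 35.

35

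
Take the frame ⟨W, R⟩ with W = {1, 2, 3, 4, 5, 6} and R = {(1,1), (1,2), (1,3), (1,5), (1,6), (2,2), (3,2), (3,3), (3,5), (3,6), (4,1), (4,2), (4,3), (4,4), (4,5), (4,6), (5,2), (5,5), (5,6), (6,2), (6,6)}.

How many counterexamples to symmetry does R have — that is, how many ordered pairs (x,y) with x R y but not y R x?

15

Enumerating: (1,2), (1,3), (1,5), (1,6), (3,2), (3,5), (3,6), (4,1), (4,2), (4,3), (4,5), (4,6), (5,2), (5,6), (6,2).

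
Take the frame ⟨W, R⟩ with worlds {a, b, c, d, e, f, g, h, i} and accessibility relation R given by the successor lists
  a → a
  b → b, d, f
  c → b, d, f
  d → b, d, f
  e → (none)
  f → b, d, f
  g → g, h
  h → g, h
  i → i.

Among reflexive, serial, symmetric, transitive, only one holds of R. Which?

transitive

Reflexive: no — c is not related to itself.
Serial: no — e has no R-successor.
Symmetric: no — c R b but not b R c.
Transitive: yes — every two-step R-path is closed by a direct edge.
Only transitive holds.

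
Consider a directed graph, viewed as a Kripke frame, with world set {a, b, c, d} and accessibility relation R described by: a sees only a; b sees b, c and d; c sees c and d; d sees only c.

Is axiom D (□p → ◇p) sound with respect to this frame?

The schema D characterises exactly the serial frames.
Serial: yes — every world has a successor (e.g. a R a).

Yes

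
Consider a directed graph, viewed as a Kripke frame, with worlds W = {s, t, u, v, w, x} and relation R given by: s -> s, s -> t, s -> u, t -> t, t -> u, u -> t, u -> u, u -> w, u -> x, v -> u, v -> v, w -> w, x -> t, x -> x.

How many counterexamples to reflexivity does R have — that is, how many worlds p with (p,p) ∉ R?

R is reflexive; there are no such worlds.

0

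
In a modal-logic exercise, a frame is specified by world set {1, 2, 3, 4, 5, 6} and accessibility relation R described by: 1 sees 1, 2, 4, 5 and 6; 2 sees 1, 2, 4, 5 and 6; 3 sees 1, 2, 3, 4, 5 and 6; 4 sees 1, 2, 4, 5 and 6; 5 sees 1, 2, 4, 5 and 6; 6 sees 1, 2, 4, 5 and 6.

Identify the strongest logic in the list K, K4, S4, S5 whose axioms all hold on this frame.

Transitive (axiom 4): yes — every two-step R-path is closed by a direct edge.
Reflexive (axiom T): yes — every world is R-related to itself.
Euclidean (axiom 5): no — 3 R 1 and 3 R 3, but not 1 R 3.
So F validates K, K4, S4; S5 would additionally require R to be Euclidean. The strongest is S4.

S4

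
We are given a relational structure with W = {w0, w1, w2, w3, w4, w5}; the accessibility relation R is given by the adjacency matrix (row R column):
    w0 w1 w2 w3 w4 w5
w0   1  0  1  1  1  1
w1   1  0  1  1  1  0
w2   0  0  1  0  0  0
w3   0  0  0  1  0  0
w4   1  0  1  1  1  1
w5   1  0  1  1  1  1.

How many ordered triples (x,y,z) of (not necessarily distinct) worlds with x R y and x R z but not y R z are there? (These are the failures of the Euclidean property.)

30

Enumerating: (w0,w2,w0), (w0,w2,w3), (w0,w2,w4), (w0,w2,w5), (w0,w3,w0), (w0,w3,w2), (w0,w3,w4), (w0,w3,w5), (w1,w2,w0), (w1,w2,w3), (w1,w2,w4), (w1,w3,w0), … and 18 more.
Total: 30.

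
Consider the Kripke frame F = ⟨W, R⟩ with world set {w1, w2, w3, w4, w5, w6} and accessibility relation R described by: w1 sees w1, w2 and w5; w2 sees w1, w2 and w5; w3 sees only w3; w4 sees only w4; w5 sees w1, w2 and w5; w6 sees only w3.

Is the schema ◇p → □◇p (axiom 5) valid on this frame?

Yes

By correspondence theory, 5 is valid on a frame iff R is Euclidean.
Euclidean: yes — any two successors of a common world are R-related.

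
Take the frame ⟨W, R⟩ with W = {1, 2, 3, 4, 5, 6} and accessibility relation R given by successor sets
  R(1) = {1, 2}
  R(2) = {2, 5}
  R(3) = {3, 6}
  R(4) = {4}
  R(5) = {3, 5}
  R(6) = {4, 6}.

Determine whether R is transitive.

Transitive: no — 1 R 2 and 2 R 5, but not 1 R 5.

No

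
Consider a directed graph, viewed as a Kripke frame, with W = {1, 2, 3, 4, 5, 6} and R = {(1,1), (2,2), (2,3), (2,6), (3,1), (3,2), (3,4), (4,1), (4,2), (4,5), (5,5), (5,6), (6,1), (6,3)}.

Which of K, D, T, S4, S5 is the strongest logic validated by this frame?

Serial (axiom D): yes — every world has a successor (e.g. 1 R 1).
Reflexive (axiom T): no — 3 is not related to itself.
Transitive (axiom 4): no — 2 R 3 and 3 R 1, but not 2 R 1.
Euclidean (axiom 5): no — 2 R 3 and 2 R 6, but not 3 R 6.
So F validates K, D; T would additionally require R to be reflexive. The strongest is D.

D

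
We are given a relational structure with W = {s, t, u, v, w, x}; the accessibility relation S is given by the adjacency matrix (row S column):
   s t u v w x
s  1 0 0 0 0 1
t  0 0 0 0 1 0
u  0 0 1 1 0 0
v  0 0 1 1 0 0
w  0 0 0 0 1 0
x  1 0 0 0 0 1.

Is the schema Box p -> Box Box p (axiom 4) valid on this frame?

The schema 4 characterises exactly the transitive frames.
Transitive: yes — every two-step S-path is closed by a direct edge.

Yes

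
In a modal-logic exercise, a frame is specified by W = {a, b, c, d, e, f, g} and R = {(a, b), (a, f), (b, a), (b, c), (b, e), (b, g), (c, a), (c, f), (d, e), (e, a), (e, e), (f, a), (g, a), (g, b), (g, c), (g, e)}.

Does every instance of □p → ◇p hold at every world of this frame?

Yes

By correspondence theory, D is valid on a frame iff R is serial.
Serial: yes — every world has a successor (e.g. a R b).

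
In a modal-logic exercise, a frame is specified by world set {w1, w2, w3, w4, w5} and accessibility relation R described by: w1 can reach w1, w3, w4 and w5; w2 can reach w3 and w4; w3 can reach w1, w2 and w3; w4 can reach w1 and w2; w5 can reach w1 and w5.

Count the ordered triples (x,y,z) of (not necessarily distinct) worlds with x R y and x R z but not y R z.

Enumerating: (w1,w3,w4), (w1,w3,w5), (w1,w4,w3), (w1,w4,w4), (w1,w4,w5), (w1,w5,w3), (w1,w5,w4), (w2,w3,w4), (w2,w4,w3), (w2,w4,w4), (w3,w1,w2), (w3,w2,w1), (w3,w2,w2), (w4,w1,w2), (w4,w2,w1), (w4,w2,w2).

16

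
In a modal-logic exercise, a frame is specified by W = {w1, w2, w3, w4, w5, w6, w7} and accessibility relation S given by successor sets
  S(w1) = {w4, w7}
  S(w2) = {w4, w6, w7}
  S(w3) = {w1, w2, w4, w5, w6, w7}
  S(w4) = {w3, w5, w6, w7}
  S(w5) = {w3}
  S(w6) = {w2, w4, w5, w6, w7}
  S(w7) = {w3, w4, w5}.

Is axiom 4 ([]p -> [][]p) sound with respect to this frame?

No

Axiom 4 corresponds to the accessibility relation being transitive.
Transitive: no — w1 S w4 and w4 S w3, but not w1 S w3.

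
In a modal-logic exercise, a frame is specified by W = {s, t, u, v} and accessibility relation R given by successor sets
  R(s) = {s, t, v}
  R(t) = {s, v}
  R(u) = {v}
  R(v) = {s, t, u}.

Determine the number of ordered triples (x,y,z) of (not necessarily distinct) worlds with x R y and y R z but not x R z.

Enumerating: (s,v,u), (t,s,t), (t,v,t), (t,v,u), (u,v,s), (u,v,t), (u,v,u), (v,s,v), (v,t,v), (v,u,v).

10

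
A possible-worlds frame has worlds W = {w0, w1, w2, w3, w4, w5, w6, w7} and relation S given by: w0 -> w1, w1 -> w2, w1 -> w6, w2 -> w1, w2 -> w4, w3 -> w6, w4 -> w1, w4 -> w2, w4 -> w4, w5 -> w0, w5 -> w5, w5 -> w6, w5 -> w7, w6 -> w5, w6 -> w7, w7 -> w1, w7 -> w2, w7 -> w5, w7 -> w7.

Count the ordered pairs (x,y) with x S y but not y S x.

Enumerating: (w0,w1), (w1,w6), (w3,w6), (w4,w1), (w5,w0), (w6,w7), (w7,w1), (w7,w2).

8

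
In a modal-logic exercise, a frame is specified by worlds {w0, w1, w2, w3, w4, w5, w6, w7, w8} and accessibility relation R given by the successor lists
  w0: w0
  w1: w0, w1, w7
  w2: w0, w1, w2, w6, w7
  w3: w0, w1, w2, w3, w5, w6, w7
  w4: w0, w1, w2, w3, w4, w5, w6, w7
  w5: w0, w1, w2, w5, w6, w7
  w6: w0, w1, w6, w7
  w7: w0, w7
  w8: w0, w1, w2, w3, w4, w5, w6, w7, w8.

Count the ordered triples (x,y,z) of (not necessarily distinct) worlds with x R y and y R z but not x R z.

R is transitive; there are no such tuples.

0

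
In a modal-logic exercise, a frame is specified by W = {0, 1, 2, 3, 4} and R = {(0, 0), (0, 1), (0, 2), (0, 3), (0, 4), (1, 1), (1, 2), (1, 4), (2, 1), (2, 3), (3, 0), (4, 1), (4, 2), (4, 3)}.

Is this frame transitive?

Transitive: no — 1 R 2 and 2 R 3, but not 1 R 3.

No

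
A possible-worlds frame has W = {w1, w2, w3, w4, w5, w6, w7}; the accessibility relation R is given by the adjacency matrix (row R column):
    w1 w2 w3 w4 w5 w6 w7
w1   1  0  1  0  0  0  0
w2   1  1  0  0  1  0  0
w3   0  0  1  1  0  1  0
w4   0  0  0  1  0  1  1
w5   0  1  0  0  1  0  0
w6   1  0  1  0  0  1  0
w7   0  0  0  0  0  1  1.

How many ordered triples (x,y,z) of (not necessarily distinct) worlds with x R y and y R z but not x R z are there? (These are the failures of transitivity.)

Enumerating: (w1,w3,w4), (w1,w3,w6), (w2,w1,w3), (w3,w4,w7), (w3,w6,w1), (w4,w6,w1), (w4,w6,w3), (w5,w2,w1), (w6,w3,w4), (w7,w6,w1), (w7,w6,w3).

11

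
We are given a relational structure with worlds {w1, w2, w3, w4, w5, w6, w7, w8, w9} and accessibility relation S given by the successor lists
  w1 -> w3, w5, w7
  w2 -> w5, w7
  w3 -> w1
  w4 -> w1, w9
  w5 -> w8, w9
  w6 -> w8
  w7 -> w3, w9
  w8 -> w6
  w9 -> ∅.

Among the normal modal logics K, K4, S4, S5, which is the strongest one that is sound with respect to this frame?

Transitive (axiom 4): no — w1 S w5 and w5 S w8, but not w1 S w8.
Reflexive (axiom T): no — w1 is not related to itself.
Euclidean (axiom 5): no — w1 S w3 and w1 S w5, but not w3 S w5.
So F validates K; K4 would additionally require S to be transitive. The strongest is K.

K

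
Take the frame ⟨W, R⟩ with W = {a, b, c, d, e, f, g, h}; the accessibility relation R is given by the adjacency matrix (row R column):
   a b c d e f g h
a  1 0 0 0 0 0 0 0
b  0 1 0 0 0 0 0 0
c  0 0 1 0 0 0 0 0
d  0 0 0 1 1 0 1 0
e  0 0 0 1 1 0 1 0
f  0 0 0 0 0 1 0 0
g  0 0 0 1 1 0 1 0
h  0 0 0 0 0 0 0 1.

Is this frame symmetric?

Yes

Symmetric: yes — every pair in R has its reverse in R.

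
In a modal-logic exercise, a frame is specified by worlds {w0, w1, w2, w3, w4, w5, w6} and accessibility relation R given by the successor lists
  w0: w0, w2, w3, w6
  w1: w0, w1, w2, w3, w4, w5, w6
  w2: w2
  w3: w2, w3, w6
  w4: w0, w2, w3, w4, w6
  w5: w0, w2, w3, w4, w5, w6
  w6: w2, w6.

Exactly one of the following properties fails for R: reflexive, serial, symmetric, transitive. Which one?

Reflexive: yes — every world is R-related to itself.
Serial: yes — every world has a successor (e.g. w0 R w0).
Symmetric: no — w0 R w2 but not w2 R w0.
Transitive: yes — every two-step R-path is closed by a direct edge.
Only symmetric fails.

symmetric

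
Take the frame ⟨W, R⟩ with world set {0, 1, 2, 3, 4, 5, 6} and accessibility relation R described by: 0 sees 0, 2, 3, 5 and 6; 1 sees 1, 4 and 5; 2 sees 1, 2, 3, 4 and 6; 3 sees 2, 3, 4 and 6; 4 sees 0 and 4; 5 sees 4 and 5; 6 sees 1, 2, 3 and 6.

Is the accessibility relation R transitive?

Transitive: no — 0 R 2 and 2 R 1, but not 0 R 1.

No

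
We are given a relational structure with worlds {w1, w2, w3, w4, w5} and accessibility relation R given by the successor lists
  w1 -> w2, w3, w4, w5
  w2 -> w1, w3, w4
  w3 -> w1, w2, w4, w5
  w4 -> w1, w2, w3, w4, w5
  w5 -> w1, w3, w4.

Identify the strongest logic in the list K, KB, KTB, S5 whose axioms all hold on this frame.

Symmetric (axiom B): yes — every pair in R has its reverse in R.
Reflexive (axiom T): no — w1 is not related to itself.
Euclidean (axiom 5): no — w1 R w2 and w1 R w5, but not w2 R w5.
So F validates K, KB; KTB would additionally require R to be reflexive. The strongest is KB.

KB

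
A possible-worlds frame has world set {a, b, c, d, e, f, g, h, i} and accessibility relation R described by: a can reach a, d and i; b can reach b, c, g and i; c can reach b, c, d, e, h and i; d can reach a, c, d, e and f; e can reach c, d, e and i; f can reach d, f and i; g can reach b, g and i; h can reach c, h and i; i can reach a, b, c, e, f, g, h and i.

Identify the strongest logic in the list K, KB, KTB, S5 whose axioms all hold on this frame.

Symmetric (axiom B): yes — every pair in R has its reverse in R.
Reflexive (axiom T): yes — every world is R-related to itself.
Euclidean (axiom 5): no — a R d and a R i, but not d R i.
So F validates K, KB, KTB; S5 would additionally require R to be Euclidean. The strongest is KTB.

KTB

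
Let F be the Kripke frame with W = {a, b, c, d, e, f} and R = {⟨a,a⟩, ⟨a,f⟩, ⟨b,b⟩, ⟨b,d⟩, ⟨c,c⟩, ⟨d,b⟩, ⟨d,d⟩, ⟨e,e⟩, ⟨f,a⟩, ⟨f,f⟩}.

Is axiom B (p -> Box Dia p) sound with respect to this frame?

Yes

By correspondence theory, B is valid on a frame iff R is symmetric.
Symmetric: yes — every pair in R has its reverse in R.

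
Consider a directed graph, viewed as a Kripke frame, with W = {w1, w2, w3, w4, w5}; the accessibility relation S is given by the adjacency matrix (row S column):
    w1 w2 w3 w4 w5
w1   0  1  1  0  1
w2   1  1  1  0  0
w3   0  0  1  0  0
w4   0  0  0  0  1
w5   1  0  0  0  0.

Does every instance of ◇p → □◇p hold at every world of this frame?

By correspondence theory, 5 is valid on a frame iff S is Euclidean.
Euclidean: no — w1 S w2 and w1 S w5, but not w2 S w5.

No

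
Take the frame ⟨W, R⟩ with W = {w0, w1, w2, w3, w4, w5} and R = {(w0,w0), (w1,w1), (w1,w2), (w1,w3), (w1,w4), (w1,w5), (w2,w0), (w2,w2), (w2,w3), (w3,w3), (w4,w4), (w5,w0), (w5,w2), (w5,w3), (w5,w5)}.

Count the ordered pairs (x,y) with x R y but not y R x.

Enumerating: (w1,w2), (w1,w3), (w1,w4), (w1,w5), (w2,w0), (w2,w3), (w5,w0), (w5,w2), (w5,w3).

9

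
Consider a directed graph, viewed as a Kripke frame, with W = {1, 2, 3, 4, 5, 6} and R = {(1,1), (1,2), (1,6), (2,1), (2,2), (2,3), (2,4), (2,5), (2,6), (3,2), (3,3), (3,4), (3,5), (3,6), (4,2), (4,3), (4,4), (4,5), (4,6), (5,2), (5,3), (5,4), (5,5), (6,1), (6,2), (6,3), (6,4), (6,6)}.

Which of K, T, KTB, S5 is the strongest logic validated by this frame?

Reflexive (axiom T): yes — every world is R-related to itself.
Symmetric (axiom B): yes — every pair in R has its reverse in R.
Euclidean (axiom 5): no — 2 R 1 and 2 R 3, but not 1 R 3.
So F validates K, T, KTB; S5 would additionally require R to be Euclidean. The strongest is KTB.

KTB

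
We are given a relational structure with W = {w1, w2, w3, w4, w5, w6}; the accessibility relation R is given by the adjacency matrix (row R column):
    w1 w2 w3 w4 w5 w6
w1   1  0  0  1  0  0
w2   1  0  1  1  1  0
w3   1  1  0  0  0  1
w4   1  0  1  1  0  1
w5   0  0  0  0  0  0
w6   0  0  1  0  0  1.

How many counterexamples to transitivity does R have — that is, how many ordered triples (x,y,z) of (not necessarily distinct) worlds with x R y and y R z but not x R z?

13

Enumerating: (w1,w4,w3), (w1,w4,w6), (w2,w3,w2), (w2,w3,w6), (w2,w4,w6), (w3,w1,w4), (w3,w2,w3), (w3,w2,w4), (w3,w2,w5), (w3,w6,w3), (w4,w3,w2), (w6,w3,w1), (w6,w3,w2).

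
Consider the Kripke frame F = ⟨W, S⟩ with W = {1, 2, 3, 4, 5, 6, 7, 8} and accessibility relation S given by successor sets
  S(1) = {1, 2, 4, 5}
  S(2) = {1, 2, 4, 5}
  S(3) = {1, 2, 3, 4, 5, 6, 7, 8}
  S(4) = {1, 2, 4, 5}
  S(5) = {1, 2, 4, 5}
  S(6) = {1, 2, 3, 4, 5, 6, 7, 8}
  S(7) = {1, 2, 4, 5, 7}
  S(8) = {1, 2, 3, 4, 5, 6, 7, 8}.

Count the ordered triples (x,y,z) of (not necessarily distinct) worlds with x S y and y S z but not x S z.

0

S is transitive; there are no such tuples.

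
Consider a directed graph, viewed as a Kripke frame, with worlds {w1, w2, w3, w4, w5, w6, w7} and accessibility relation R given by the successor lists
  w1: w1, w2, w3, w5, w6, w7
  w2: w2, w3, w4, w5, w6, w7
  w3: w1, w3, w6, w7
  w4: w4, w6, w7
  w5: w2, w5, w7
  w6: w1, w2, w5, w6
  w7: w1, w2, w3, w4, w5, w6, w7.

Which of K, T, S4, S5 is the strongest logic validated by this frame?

Reflexive (axiom T): yes — every world is R-related to itself.
Transitive (axiom 4): no — w1 R w2 and w2 R w4, but not w1 R w4.
Euclidean (axiom 5): no — w1 R w3 and w1 R w2, but not w3 R w2.
So F validates K, T; S4 would additionally require R to be transitive. The strongest is T.

T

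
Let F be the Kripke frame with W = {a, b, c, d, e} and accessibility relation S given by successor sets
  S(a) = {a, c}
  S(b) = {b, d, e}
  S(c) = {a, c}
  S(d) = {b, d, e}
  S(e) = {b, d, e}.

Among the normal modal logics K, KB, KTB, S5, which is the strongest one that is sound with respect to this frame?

S5

Symmetric (axiom B): yes — every pair in S has its reverse in S.
Reflexive (axiom T): yes — every world is S-related to itself.
Euclidean (axiom 5): yes — any two successors of a common world are S-related.
So F validates K, KB, KTB, S5. The strongest is S5.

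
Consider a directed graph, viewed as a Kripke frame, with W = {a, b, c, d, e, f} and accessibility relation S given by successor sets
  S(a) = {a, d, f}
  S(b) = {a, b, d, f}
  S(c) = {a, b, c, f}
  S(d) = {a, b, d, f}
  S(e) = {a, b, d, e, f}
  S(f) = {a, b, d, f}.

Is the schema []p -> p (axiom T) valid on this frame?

Yes

By correspondence theory, T is valid on a frame iff S is reflexive.
Reflexive: yes — every world is S-related to itself.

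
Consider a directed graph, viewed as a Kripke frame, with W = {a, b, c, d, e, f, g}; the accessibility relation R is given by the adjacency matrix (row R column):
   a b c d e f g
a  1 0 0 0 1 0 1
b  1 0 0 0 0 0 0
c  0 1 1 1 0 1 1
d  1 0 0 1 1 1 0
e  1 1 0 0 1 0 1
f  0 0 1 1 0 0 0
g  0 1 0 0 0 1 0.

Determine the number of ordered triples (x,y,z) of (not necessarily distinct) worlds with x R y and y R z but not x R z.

22

Enumerating: (a,e,b), (a,g,b), (a,g,f), (b,a,e), (b,a,g), (c,b,a), (c,d,a), (c,d,e), (d,a,g), (d,e,b), (d,e,g), (d,f,c), … and 10 more.
Total: 22.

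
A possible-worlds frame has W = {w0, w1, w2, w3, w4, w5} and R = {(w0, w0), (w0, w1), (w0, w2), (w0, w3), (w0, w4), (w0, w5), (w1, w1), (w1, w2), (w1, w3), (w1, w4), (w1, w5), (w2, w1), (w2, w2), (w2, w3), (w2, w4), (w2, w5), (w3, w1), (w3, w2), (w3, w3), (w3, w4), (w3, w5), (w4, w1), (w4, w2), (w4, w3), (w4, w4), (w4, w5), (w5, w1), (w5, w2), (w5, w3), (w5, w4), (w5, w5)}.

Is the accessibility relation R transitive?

Yes

Transitive: yes — every two-step R-path is closed by a direct edge.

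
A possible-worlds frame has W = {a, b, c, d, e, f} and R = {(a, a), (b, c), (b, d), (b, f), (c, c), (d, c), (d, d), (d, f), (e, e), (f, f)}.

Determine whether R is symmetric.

Symmetric: no — b R c but not c R b.

No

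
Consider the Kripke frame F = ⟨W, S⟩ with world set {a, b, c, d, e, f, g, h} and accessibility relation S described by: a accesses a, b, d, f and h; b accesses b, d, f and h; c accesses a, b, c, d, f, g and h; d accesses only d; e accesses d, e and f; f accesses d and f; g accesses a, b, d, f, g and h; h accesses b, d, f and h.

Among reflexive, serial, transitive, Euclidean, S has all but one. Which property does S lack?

Euclidean

Reflexive: yes — every world is S-related to itself.
Serial: yes — every world has a successor (e.g. a S a).
Transitive: yes — every two-step S-path is closed by a direct edge.
Euclidean: no — a S d and a S b, but not d S b.
Only Euclidean fails.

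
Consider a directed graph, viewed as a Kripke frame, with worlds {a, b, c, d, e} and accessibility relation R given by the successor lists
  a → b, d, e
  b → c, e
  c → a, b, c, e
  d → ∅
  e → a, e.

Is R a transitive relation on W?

No

Transitive: no — a R b and b R c, but not a R c.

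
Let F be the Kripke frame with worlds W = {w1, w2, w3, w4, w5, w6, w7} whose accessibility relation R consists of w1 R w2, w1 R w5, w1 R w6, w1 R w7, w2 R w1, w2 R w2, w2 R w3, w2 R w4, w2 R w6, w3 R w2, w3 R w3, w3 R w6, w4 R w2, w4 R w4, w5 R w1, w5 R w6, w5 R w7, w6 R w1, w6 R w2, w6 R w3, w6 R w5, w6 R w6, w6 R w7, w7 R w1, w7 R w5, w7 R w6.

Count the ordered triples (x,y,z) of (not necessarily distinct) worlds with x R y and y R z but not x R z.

Enumerating: (w1,w2,w1), (w1,w2,w3), (w1,w2,w4), (w1,w5,w1), (w1,w6,w1), (w1,w6,w3), (w1,w7,w1), (w2,w1,w5), (w2,w1,w7), (w2,w6,w5), (w2,w6,w7), (w3,w2,w1), … and 20 more.
Total: 32.

32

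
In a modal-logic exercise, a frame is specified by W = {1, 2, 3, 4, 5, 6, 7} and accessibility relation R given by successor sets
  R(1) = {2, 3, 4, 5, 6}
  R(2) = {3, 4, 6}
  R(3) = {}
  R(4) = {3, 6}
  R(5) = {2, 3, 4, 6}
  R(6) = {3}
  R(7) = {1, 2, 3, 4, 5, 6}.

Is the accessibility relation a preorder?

No

Reflexive: no — 1 is not related to itself.
Transitive: yes — every two-step R-path is closed by a direct edge.
So R is not a preorder.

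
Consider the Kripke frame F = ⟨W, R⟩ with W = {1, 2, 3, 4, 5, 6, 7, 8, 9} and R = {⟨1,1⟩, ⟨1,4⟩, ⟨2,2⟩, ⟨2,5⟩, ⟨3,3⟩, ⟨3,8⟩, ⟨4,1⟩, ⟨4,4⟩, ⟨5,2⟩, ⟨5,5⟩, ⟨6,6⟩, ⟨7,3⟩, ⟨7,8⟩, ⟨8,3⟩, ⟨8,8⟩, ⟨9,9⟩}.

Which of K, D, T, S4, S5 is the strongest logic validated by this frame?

Serial (axiom D): yes — every world has a successor (e.g. 1 R 1).
Reflexive (axiom T): no — 7 is not related to itself.
Transitive (axiom 4): yes — every two-step R-path is closed by a direct edge.
Euclidean (axiom 5): yes — any two successors of a common world are R-related.
So F validates K, D; T would additionally require R to be reflexive. The strongest is D.

D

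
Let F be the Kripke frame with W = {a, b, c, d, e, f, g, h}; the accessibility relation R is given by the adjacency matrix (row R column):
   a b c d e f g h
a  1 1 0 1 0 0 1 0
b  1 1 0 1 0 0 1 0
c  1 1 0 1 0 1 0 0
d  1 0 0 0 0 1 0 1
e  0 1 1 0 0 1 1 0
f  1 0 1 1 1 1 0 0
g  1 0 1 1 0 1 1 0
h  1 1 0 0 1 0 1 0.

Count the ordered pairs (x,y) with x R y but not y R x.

17

Enumerating: (b,d), (b,g), (c,a), (c,b), (c,d), (d,h), (e,b), (e,c), (e,g), (f,a), (g,c), (g,d), (g,f), (h,a), (h,b), (h,e), (h,g).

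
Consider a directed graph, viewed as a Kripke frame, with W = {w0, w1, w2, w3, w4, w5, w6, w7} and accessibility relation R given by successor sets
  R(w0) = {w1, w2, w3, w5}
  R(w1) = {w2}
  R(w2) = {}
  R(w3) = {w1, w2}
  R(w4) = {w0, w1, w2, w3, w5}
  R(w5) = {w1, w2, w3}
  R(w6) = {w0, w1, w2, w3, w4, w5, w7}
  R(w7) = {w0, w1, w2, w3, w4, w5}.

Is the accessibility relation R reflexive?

No

Reflexive: no — w0 is not related to itself.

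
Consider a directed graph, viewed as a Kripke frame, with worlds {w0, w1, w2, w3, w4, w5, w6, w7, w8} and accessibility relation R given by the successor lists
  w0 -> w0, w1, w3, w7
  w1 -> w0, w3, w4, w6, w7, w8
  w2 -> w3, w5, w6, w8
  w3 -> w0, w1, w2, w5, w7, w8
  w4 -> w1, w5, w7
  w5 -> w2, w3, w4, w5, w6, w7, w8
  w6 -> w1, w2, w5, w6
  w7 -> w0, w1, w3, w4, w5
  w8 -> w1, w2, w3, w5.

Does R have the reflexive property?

No

Reflexive: no — w1 is not related to itself.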